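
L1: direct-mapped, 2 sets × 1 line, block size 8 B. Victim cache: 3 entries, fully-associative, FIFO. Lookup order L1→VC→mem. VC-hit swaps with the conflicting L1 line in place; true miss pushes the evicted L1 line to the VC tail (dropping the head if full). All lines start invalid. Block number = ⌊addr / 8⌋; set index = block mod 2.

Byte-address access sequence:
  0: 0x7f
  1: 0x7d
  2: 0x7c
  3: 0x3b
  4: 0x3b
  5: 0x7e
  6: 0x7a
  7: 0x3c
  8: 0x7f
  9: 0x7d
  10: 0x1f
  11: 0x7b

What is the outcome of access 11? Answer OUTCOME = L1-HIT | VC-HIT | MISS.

OUTCOME = VC-HIT

  [0] addr=0x7f blk=15 s=1: MISS | VC []
  [1] addr=0x7d blk=15 s=1: L1-HIT | VC []
  [2] addr=0x7c blk=15 s=1: L1-HIT | VC []
  [3] addr=0x3b blk=7 s=1: MISS | VC [15]
  [4] addr=0x3b blk=7 s=1: L1-HIT | VC [15]
  [5] addr=0x7e blk=15 s=1: VC-HIT | VC [7]
  [6] addr=0x7a blk=15 s=1: L1-HIT | VC [7]
  [7] addr=0x3c blk=7 s=1: VC-HIT | VC [15]
  [8] addr=0x7f blk=15 s=1: VC-HIT | VC [7]
  [9] addr=0x7d blk=15 s=1: L1-HIT | VC [7]
  [10] addr=0x1f blk=3 s=1: MISS | VC [7, 15]
  [11] addr=0x7b blk=15 s=1: VC-HIT | VC [7, 3]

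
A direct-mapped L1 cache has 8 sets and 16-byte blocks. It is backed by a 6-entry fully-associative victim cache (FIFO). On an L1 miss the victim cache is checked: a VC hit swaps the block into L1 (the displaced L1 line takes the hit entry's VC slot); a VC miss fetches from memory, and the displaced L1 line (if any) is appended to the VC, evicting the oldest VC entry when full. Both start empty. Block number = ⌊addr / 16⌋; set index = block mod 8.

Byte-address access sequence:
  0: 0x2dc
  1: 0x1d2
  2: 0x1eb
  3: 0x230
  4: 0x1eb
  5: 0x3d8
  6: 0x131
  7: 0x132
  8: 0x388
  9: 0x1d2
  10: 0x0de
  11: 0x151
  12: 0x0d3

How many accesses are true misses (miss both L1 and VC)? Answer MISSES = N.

  [0] addr=0x2dc blk=45 s=5: MISS | VC []
  [1] addr=0x1d2 blk=29 s=5: MISS | VC [45]
  [2] addr=0x1eb blk=30 s=6: MISS | VC [45]
  [3] addr=0x230 blk=35 s=3: MISS | VC [45]
  [4] addr=0x1eb blk=30 s=6: L1-HIT | VC [45]
  [5] addr=0x3d8 blk=61 s=5: MISS | VC [45, 29]
  [6] addr=0x131 blk=19 s=3: MISS | VC [45, 29, 35]
  [7] addr=0x132 blk=19 s=3: L1-HIT | VC [45, 29, 35]
  [8] addr=0x388 blk=56 s=0: MISS | VC [45, 29, 35]
  [9] addr=0x1d2 blk=29 s=5: VC-HIT | VC [45, 61, 35]
  [10] addr=0xde blk=13 s=5: MISS | VC [45, 61, 35, 29]
  [11] addr=0x151 blk=21 s=5: MISS | VC [45, 61, 35, 29, 13]
  [12] addr=0xd3 blk=13 s=5: VC-HIT | VC [45, 61, 35, 29, 21]

MISSES = 9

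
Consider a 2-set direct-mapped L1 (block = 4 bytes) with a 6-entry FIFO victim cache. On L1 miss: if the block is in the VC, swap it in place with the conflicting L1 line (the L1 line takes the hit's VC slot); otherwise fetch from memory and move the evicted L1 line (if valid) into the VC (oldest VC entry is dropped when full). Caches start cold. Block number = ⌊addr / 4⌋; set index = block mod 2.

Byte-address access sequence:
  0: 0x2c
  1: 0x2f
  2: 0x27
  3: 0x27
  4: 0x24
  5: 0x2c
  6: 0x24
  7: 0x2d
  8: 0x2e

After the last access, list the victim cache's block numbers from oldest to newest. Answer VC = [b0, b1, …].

VC = [9]

  [0] addr=0x2c blk=11 s=1: MISS | VC []
  [1] addr=0x2f blk=11 s=1: L1-HIT | VC []
  [2] addr=0x27 blk=9 s=1: MISS | VC [11]
  [3] addr=0x27 blk=9 s=1: L1-HIT | VC [11]
  [4] addr=0x24 blk=9 s=1: L1-HIT | VC [11]
  [5] addr=0x2c blk=11 s=1: VC-HIT | VC [9]
  [6] addr=0x24 blk=9 s=1: VC-HIT | VC [11]
  [7] addr=0x2d blk=11 s=1: VC-HIT | VC [9]
  [8] addr=0x2e blk=11 s=1: L1-HIT | VC [9]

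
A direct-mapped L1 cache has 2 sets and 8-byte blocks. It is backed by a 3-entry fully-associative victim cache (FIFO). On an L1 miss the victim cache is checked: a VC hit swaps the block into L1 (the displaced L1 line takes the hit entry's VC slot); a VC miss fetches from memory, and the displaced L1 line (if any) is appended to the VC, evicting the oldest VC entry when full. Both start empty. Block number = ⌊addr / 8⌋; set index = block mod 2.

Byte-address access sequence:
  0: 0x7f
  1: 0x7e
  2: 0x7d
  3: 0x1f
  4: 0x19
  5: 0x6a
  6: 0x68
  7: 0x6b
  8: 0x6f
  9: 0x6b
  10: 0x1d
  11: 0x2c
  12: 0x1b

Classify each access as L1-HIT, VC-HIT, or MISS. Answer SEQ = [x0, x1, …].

#0 0x7f→b15/s1 MISS; vc=[]
#1 0x7e→b15/s1 L1-HIT; vc=[]
#2 0x7d→b15/s1 L1-HIT; vc=[]
#3 0x1f→b3/s1 MISS; vc=[15]
#4 0x19→b3/s1 L1-HIT; vc=[15]
#5 0x6a→b13/s1 MISS; vc=[15,3]
#6 0x68→b13/s1 L1-HIT; vc=[15,3]
#7 0x6b→b13/s1 L1-HIT; vc=[15,3]
#8 0x6f→b13/s1 L1-HIT; vc=[15,3]
#9 0x6b→b13/s1 L1-HIT; vc=[15,3]
#10 0x1d→b3/s1 VC-HIT; vc=[15,13]
#11 0x2c→b5/s1 MISS; vc=[15,13,3]
#12 0x1b→b3/s1 VC-HIT; vc=[15,13,5]

SEQ = [MISS, L1-HIT, L1-HIT, MISS, L1-HIT, MISS, L1-HIT, L1-HIT, L1-HIT, L1-HIT, VC-HIT, MISS, VC-HIT]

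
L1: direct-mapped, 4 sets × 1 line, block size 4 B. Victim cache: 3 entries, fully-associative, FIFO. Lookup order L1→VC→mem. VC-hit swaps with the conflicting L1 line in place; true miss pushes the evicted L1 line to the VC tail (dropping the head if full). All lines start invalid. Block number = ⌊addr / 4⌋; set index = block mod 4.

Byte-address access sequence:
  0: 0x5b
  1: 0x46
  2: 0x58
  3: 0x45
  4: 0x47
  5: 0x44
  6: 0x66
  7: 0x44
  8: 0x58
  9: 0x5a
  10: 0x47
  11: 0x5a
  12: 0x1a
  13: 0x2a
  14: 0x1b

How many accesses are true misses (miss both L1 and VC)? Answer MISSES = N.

MISSES = 5

  [0] addr=0x5b blk=22 s=2: MISS | VC []
  [1] addr=0x46 blk=17 s=1: MISS | VC []
  [2] addr=0x58 blk=22 s=2: L1-HIT | VC []
  [3] addr=0x45 blk=17 s=1: L1-HIT | VC []
  [4] addr=0x47 blk=17 s=1: L1-HIT | VC []
  [5] addr=0x44 blk=17 s=1: L1-HIT | VC []
  [6] addr=0x66 blk=25 s=1: MISS | VC [17]
  [7] addr=0x44 blk=17 s=1: VC-HIT | VC [25]
  [8] addr=0x58 blk=22 s=2: L1-HIT | VC [25]
  [9] addr=0x5a blk=22 s=2: L1-HIT | VC [25]
  [10] addr=0x47 blk=17 s=1: L1-HIT | VC [25]
  [11] addr=0x5a blk=22 s=2: L1-HIT | VC [25]
  [12] addr=0x1a blk=6 s=2: MISS | VC [25, 22]
  [13] addr=0x2a blk=10 s=2: MISS | VC [25, 22, 6]
  [14] addr=0x1b blk=6 s=2: VC-HIT | VC [25, 22, 10]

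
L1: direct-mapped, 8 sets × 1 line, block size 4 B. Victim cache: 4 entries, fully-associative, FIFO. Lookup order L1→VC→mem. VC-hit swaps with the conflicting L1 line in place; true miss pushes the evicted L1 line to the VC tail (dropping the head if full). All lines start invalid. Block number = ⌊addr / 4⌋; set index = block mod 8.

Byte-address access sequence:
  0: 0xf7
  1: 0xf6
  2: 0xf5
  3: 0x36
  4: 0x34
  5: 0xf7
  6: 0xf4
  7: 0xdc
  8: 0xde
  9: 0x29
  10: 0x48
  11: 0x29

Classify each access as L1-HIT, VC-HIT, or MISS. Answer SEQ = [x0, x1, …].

SEQ = [MISS, L1-HIT, L1-HIT, MISS, L1-HIT, VC-HIT, L1-HIT, MISS, L1-HIT, MISS, MISS, VC-HIT]

#0 0xf7→b61/s5 MISS; vc=[]
#1 0xf6→b61/s5 L1-HIT; vc=[]
#2 0xf5→b61/s5 L1-HIT; vc=[]
#3 0x36→b13/s5 MISS; vc=[61]
#4 0x34→b13/s5 L1-HIT; vc=[61]
#5 0xf7→b61/s5 VC-HIT; vc=[13]
#6 0xf4→b61/s5 L1-HIT; vc=[13]
#7 0xdc→b55/s7 MISS; vc=[13]
#8 0xde→b55/s7 L1-HIT; vc=[13]
#9 0x29→b10/s2 MISS; vc=[13]
#10 0x48→b18/s2 MISS; vc=[13,10]
#11 0x29→b10/s2 VC-HIT; vc=[13,18]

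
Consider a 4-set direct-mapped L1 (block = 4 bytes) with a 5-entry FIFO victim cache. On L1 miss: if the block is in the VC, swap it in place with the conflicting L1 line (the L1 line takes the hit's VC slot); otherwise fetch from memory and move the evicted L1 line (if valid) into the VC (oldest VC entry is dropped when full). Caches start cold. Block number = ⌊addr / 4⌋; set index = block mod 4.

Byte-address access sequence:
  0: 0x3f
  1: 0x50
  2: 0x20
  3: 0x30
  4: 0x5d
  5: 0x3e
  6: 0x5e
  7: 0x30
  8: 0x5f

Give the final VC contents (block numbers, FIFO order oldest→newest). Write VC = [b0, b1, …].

VC = [20, 8, 15]

#0 0x3f→b15/s3 MISS; vc=[]
#1 0x50→b20/s0 MISS; vc=[]
#2 0x20→b8/s0 MISS; vc=[20]
#3 0x30→b12/s0 MISS; vc=[20,8]
#4 0x5d→b23/s3 MISS; vc=[20,8,15]
#5 0x3e→b15/s3 VC-HIT; vc=[20,8,23]
#6 0x5e→b23/s3 VC-HIT; vc=[20,8,15]
#7 0x30→b12/s0 L1-HIT; vc=[20,8,15]
#8 0x5f→b23/s3 L1-HIT; vc=[20,8,15]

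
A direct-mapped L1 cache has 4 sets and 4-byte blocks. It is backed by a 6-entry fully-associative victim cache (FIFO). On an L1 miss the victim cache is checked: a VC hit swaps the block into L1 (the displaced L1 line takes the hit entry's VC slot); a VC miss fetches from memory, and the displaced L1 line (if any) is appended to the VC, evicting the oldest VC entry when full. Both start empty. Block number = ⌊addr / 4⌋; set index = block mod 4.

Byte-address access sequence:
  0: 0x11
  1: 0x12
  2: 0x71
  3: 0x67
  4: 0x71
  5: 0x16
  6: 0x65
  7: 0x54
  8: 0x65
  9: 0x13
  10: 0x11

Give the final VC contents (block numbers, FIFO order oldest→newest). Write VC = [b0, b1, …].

VC = [28, 5, 21]

  [0] addr=0x11 blk=4 s=0: MISS | VC []
  [1] addr=0x12 blk=4 s=0: L1-HIT | VC []
  [2] addr=0x71 blk=28 s=0: MISS | VC [4]
  [3] addr=0x67 blk=25 s=1: MISS | VC [4]
  [4] addr=0x71 blk=28 s=0: L1-HIT | VC [4]
  [5] addr=0x16 blk=5 s=1: MISS | VC [4, 25]
  [6] addr=0x65 blk=25 s=1: VC-HIT | VC [4, 5]
  [7] addr=0x54 blk=21 s=1: MISS | VC [4, 5, 25]
  [8] addr=0x65 blk=25 s=1: VC-HIT | VC [4, 5, 21]
  [9] addr=0x13 blk=4 s=0: VC-HIT | VC [28, 5, 21]
  [10] addr=0x11 blk=4 s=0: L1-HIT | VC [28, 5, 21]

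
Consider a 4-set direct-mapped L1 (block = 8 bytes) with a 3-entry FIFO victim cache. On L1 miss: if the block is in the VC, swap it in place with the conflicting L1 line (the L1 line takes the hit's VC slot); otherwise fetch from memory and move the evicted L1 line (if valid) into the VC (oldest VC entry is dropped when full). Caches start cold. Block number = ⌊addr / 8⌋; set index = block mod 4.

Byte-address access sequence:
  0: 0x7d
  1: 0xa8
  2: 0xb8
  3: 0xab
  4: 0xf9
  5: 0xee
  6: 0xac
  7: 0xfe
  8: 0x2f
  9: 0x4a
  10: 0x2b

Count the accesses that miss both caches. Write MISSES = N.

  [0] addr=0x7d blk=15 s=3: MISS | VC []
  [1] addr=0xa8 blk=21 s=1: MISS | VC []
  [2] addr=0xb8 blk=23 s=3: MISS | VC [15]
  [3] addr=0xab blk=21 s=1: L1-HIT | VC [15]
  [4] addr=0xf9 blk=31 s=3: MISS | VC [15, 23]
  [5] addr=0xee blk=29 s=1: MISS | VC [15, 23, 21]
  [6] addr=0xac blk=21 s=1: VC-HIT | VC [15, 23, 29]
  [7] addr=0xfe blk=31 s=3: L1-HIT | VC [15, 23, 29]
  [8] addr=0x2f blk=5 s=1: MISS | VC [23, 29, 21]
  [9] addr=0x4a blk=9 s=1: MISS | VC [29, 21, 5]
  [10] addr=0x2b blk=5 s=1: VC-HIT | VC [29, 21, 9]

MISSES = 7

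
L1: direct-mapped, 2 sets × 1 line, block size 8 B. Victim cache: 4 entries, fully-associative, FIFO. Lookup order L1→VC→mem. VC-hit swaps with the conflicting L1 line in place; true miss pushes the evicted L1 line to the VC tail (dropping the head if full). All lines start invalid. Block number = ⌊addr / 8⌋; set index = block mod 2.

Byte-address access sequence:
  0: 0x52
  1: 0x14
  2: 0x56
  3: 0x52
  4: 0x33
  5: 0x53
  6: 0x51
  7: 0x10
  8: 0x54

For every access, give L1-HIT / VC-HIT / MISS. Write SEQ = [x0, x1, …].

#0 0x52→b10/s0 MISS; vc=[]
#1 0x14→b2/s0 MISS; vc=[10]
#2 0x56→b10/s0 VC-HIT; vc=[2]
#3 0x52→b10/s0 L1-HIT; vc=[2]
#4 0x33→b6/s0 MISS; vc=[2,10]
#5 0x53→b10/s0 VC-HIT; vc=[2,6]
#6 0x51→b10/s0 L1-HIT; vc=[2,6]
#7 0x10→b2/s0 VC-HIT; vc=[10,6]
#8 0x54→b10/s0 VC-HIT; vc=[2,6]

SEQ = [MISS, MISS, VC-HIT, L1-HIT, MISS, VC-HIT, L1-HIT, VC-HIT, VC-HIT]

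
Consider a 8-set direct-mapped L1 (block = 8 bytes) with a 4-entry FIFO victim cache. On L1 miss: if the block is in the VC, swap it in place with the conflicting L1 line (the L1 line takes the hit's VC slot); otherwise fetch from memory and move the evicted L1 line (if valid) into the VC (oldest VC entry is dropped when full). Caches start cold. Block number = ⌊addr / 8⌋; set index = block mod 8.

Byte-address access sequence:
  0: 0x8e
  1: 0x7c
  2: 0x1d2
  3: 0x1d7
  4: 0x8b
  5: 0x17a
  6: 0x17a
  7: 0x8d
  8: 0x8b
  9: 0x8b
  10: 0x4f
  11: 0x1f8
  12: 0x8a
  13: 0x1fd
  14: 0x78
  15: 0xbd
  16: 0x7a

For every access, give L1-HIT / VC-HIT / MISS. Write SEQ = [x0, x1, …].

SEQ = [MISS, MISS, MISS, L1-HIT, L1-HIT, MISS, L1-HIT, L1-HIT, L1-HIT, L1-HIT, MISS, MISS, VC-HIT, L1-HIT, VC-HIT, MISS, VC-HIT]

0: 0x8e (blk 17, set 1) → MISS  vc=[]
1: 0x7c (blk 15, set 7) → MISS  vc=[]
2: 0x1d2 (blk 58, set 2) → MISS  vc=[]
3: 0x1d7 (blk 58, set 2) → L1-HIT  vc=[]
4: 0x8b (blk 17, set 1) → L1-HIT  vc=[]
5: 0x17a (blk 47, set 7) → MISS  vc=[15]
6: 0x17a (blk 47, set 7) → L1-HIT  vc=[15]
7: 0x8d (blk 17, set 1) → L1-HIT  vc=[15]
8: 0x8b (blk 17, set 1) → L1-HIT  vc=[15]
9: 0x8b (blk 17, set 1) → L1-HIT  vc=[15]
10: 0x4f (blk 9, set 1) → MISS  vc=[15, 17]
11: 0x1f8 (blk 63, set 7) → MISS  vc=[15, 17, 47]
12: 0x8a (blk 17, set 1) → VC-HIT  vc=[15, 9, 47]
13: 0x1fd (blk 63, set 7) → L1-HIT  vc=[15, 9, 47]
14: 0x78 (blk 15, set 7) → VC-HIT  vc=[63, 9, 47]
15: 0xbd (blk 23, set 7) → MISS  vc=[63, 9, 47, 15]
16: 0x7a (blk 15, set 7) → VC-HIT  vc=[63, 9, 47, 23]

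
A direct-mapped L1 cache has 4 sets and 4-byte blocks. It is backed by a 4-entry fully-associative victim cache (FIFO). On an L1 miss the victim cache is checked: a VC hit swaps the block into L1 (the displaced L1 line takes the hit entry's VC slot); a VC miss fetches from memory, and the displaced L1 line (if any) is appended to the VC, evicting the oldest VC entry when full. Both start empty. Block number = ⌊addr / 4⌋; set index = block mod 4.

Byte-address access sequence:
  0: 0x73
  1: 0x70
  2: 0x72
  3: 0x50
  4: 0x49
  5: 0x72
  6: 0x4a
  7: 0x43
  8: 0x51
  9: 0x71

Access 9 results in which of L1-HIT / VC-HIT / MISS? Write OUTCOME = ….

  [0] addr=0x73 blk=28 s=0: MISS | VC []
  [1] addr=0x70 blk=28 s=0: L1-HIT | VC []
  [2] addr=0x72 blk=28 s=0: L1-HIT | VC []
  [3] addr=0x50 blk=20 s=0: MISS | VC [28]
  [4] addr=0x49 blk=18 s=2: MISS | VC [28]
  [5] addr=0x72 blk=28 s=0: VC-HIT | VC [20]
  [6] addr=0x4a blk=18 s=2: L1-HIT | VC [20]
  [7] addr=0x43 blk=16 s=0: MISS | VC [20, 28]
  [8] addr=0x51 blk=20 s=0: VC-HIT | VC [16, 28]
  [9] addr=0x71 blk=28 s=0: VC-HIT | VC [16, 20]

OUTCOME = VC-HIT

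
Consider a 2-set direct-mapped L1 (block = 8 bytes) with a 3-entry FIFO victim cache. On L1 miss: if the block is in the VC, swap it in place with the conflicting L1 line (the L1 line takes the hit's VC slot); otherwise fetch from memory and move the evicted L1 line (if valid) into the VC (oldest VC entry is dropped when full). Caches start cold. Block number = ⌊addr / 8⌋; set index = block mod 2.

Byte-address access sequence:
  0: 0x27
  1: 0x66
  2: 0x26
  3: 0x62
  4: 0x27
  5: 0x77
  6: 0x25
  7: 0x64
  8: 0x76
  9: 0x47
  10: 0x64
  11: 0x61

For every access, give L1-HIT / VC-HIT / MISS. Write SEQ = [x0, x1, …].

SEQ = [MISS, MISS, VC-HIT, VC-HIT, VC-HIT, MISS, VC-HIT, VC-HIT, VC-HIT, MISS, VC-HIT, L1-HIT]

  [0] addr=0x27 blk=4 s=0: MISS | VC []
  [1] addr=0x66 blk=12 s=0: MISS | VC [4]
  [2] addr=0x26 blk=4 s=0: VC-HIT | VC [12]
  [3] addr=0x62 blk=12 s=0: VC-HIT | VC [4]
  [4] addr=0x27 blk=4 s=0: VC-HIT | VC [12]
  [5] addr=0x77 blk=14 s=0: MISS | VC [12, 4]
  [6] addr=0x25 blk=4 s=0: VC-HIT | VC [12, 14]
  [7] addr=0x64 blk=12 s=0: VC-HIT | VC [4, 14]
  [8] addr=0x76 blk=14 s=0: VC-HIT | VC [4, 12]
  [9] addr=0x47 blk=8 s=0: MISS | VC [4, 12, 14]
  [10] addr=0x64 blk=12 s=0: VC-HIT | VC [4, 8, 14]
  [11] addr=0x61 blk=12 s=0: L1-HIT | VC [4, 8, 14]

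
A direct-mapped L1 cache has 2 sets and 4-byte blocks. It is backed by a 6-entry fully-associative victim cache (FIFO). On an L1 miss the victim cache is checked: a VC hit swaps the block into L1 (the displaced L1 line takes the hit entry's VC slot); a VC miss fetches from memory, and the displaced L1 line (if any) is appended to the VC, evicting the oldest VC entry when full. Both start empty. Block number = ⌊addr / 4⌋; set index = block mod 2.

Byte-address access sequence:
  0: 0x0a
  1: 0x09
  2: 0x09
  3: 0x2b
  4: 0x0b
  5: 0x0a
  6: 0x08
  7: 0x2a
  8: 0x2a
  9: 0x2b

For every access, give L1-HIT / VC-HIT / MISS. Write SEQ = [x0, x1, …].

SEQ = [MISS, L1-HIT, L1-HIT, MISS, VC-HIT, L1-HIT, L1-HIT, VC-HIT, L1-HIT, L1-HIT]

0: 0xa (blk 2, set 0) → MISS  vc=[]
1: 0x9 (blk 2, set 0) → L1-HIT  vc=[]
2: 0x9 (blk 2, set 0) → L1-HIT  vc=[]
3: 0x2b (blk 10, set 0) → MISS  vc=[2]
4: 0xb (blk 2, set 0) → VC-HIT  vc=[10]
5: 0xa (blk 2, set 0) → L1-HIT  vc=[10]
6: 0x8 (blk 2, set 0) → L1-HIT  vc=[10]
7: 0x2a (blk 10, set 0) → VC-HIT  vc=[2]
8: 0x2a (blk 10, set 0) → L1-HIT  vc=[2]
9: 0x2b (blk 10, set 0) → L1-HIT  vc=[2]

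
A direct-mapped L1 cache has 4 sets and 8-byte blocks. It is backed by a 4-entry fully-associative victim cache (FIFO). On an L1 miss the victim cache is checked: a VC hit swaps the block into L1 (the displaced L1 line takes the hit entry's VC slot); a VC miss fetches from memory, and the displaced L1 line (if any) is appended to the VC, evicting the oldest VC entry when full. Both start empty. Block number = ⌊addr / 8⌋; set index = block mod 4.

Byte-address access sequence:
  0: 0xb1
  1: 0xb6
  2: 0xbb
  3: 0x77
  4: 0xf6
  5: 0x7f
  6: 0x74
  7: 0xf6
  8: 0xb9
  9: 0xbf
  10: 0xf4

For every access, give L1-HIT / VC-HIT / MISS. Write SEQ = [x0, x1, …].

SEQ = [MISS, L1-HIT, MISS, MISS, MISS, MISS, VC-HIT, VC-HIT, VC-HIT, L1-HIT, L1-HIT]

  [0] addr=0xb1 blk=22 s=2: MISS | VC []
  [1] addr=0xb6 blk=22 s=2: L1-HIT | VC []
  [2] addr=0xbb blk=23 s=3: MISS | VC []
  [3] addr=0x77 blk=14 s=2: MISS | VC [22]
  [4] addr=0xf6 blk=30 s=2: MISS | VC [22, 14]
  [5] addr=0x7f blk=15 s=3: MISS | VC [22, 14, 23]
  [6] addr=0x74 blk=14 s=2: VC-HIT | VC [22, 30, 23]
  [7] addr=0xf6 blk=30 s=2: VC-HIT | VC [22, 14, 23]
  [8] addr=0xb9 blk=23 s=3: VC-HIT | VC [22, 14, 15]
  [9] addr=0xbf blk=23 s=3: L1-HIT | VC [22, 14, 15]
  [10] addr=0xf4 blk=30 s=2: L1-HIT | VC [22, 14, 15]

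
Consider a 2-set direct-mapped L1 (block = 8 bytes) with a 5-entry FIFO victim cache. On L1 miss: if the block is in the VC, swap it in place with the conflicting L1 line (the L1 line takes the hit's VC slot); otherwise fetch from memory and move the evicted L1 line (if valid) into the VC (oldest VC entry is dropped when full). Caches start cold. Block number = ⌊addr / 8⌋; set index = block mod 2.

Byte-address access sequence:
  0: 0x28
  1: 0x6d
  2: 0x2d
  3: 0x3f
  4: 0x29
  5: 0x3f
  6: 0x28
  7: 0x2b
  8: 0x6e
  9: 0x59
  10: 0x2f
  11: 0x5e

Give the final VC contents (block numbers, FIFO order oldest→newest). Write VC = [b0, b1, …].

VC = [5, 7, 13]

  [0] addr=0x28 blk=5 s=1: MISS | VC []
  [1] addr=0x6d blk=13 s=1: MISS | VC [5]
  [2] addr=0x2d blk=5 s=1: VC-HIT | VC [13]
  [3] addr=0x3f blk=7 s=1: MISS | VC [13, 5]
  [4] addr=0x29 blk=5 s=1: VC-HIT | VC [13, 7]
  [5] addr=0x3f blk=7 s=1: VC-HIT | VC [13, 5]
  [6] addr=0x28 blk=5 s=1: VC-HIT | VC [13, 7]
  [7] addr=0x2b blk=5 s=1: L1-HIT | VC [13, 7]
  [8] addr=0x6e blk=13 s=1: VC-HIT | VC [5, 7]
  [9] addr=0x59 blk=11 s=1: MISS | VC [5, 7, 13]
  [10] addr=0x2f blk=5 s=1: VC-HIT | VC [11, 7, 13]
  [11] addr=0x5e blk=11 s=1: VC-HIT | VC [5, 7, 13]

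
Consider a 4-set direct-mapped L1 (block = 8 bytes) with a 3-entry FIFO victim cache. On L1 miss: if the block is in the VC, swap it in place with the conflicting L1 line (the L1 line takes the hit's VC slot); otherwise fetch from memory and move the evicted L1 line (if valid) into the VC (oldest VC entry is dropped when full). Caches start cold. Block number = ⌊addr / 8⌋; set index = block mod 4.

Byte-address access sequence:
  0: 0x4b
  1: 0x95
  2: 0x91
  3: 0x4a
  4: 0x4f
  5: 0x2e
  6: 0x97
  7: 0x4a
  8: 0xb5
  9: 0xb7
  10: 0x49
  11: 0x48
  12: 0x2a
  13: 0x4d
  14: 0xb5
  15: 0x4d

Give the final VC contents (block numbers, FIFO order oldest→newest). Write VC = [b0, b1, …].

  [0] addr=0x4b blk=9 s=1: MISS | VC []
  [1] addr=0x95 blk=18 s=2: MISS | VC []
  [2] addr=0x91 blk=18 s=2: L1-HIT | VC []
  [3] addr=0x4a blk=9 s=1: L1-HIT | VC []
  [4] addr=0x4f blk=9 s=1: L1-HIT | VC []
  [5] addr=0x2e blk=5 s=1: MISS | VC [9]
  [6] addr=0x97 blk=18 s=2: L1-HIT | VC [9]
  [7] addr=0x4a blk=9 s=1: VC-HIT | VC [5]
  [8] addr=0xb5 blk=22 s=2: MISS | VC [5, 18]
  [9] addr=0xb7 blk=22 s=2: L1-HIT | VC [5, 18]
  [10] addr=0x49 blk=9 s=1: L1-HIT | VC [5, 18]
  [11] addr=0x48 blk=9 s=1: L1-HIT | VC [5, 18]
  [12] addr=0x2a blk=5 s=1: VC-HIT | VC [9, 18]
  [13] addr=0x4d blk=9 s=1: VC-HIT | VC [5, 18]
  [14] addr=0xb5 blk=22 s=2: L1-HIT | VC [5, 18]
  [15] addr=0x4d blk=9 s=1: L1-HIT | VC [5, 18]

VC = [5, 18]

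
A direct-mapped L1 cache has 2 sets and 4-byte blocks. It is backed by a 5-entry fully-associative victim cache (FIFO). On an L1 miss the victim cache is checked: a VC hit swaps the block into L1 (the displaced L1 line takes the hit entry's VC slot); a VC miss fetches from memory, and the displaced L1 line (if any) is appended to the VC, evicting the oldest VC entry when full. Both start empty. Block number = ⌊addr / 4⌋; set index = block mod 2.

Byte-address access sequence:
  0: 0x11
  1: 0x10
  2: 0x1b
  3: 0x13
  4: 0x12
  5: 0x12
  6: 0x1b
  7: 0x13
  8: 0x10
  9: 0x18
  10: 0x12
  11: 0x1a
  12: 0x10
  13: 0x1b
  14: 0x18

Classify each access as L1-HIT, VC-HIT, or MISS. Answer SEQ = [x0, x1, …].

0: 0x11 (blk 4, set 0) → MISS  vc=[]
1: 0x10 (blk 4, set 0) → L1-HIT  vc=[]
2: 0x1b (blk 6, set 0) → MISS  vc=[4]
3: 0x13 (blk 4, set 0) → VC-HIT  vc=[6]
4: 0x12 (blk 4, set 0) → L1-HIT  vc=[6]
5: 0x12 (blk 4, set 0) → L1-HIT  vc=[6]
6: 0x1b (blk 6, set 0) → VC-HIT  vc=[4]
7: 0x13 (blk 4, set 0) → VC-HIT  vc=[6]
8: 0x10 (blk 4, set 0) → L1-HIT  vc=[6]
9: 0x18 (blk 6, set 0) → VC-HIT  vc=[4]
10: 0x12 (blk 4, set 0) → VC-HIT  vc=[6]
11: 0x1a (blk 6, set 0) → VC-HIT  vc=[4]
12: 0x10 (blk 4, set 0) → VC-HIT  vc=[6]
13: 0x1b (blk 6, set 0) → VC-HIT  vc=[4]
14: 0x18 (blk 6, set 0) → L1-HIT  vc=[4]

SEQ = [MISS, L1-HIT, MISS, VC-HIT, L1-HIT, L1-HIT, VC-HIT, VC-HIT, L1-HIT, VC-HIT, VC-HIT, VC-HIT, VC-HIT, VC-HIT, L1-HIT]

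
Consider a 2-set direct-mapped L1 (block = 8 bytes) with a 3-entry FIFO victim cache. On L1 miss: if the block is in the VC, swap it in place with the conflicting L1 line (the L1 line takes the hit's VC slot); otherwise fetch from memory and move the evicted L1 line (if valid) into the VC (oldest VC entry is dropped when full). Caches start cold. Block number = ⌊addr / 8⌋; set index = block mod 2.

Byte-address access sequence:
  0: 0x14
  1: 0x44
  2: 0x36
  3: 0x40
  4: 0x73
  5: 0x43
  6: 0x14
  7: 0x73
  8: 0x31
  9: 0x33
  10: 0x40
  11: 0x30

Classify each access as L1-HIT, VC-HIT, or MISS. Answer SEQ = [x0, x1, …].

SEQ = [MISS, MISS, MISS, VC-HIT, MISS, VC-HIT, VC-HIT, VC-HIT, VC-HIT, L1-HIT, VC-HIT, VC-HIT]

#0 0x14→b2/s0 MISS; vc=[]
#1 0x44→b8/s0 MISS; vc=[2]
#2 0x36→b6/s0 MISS; vc=[2,8]
#3 0x40→b8/s0 VC-HIT; vc=[2,6]
#4 0x73→b14/s0 MISS; vc=[2,6,8]
#5 0x43→b8/s0 VC-HIT; vc=[2,6,14]
#6 0x14→b2/s0 VC-HIT; vc=[8,6,14]
#7 0x73→b14/s0 VC-HIT; vc=[8,6,2]
#8 0x31→b6/s0 VC-HIT; vc=[8,14,2]
#9 0x33→b6/s0 L1-HIT; vc=[8,14,2]
#10 0x40→b8/s0 VC-HIT; vc=[6,14,2]
#11 0x30→b6/s0 VC-HIT; vc=[8,14,2]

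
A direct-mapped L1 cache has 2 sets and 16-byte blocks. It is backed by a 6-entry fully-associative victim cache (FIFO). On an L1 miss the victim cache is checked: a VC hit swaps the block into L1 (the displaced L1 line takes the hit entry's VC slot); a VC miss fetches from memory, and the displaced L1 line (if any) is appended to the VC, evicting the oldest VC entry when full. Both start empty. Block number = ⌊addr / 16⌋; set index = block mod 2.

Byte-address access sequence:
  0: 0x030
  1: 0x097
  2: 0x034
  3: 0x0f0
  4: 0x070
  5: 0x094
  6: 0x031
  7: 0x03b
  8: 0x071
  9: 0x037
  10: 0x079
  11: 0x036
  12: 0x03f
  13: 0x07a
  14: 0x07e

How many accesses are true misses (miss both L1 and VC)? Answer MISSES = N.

MISSES = 4

  [0] addr=0x30 blk=3 s=1: MISS | VC []
  [1] addr=0x97 blk=9 s=1: MISS | VC [3]
  [2] addr=0x34 blk=3 s=1: VC-HIT | VC [9]
  [3] addr=0xf0 blk=15 s=1: MISS | VC [9, 3]
  [4] addr=0x70 blk=7 s=1: MISS | VC [9, 3, 15]
  [5] addr=0x94 blk=9 s=1: VC-HIT | VC [7, 3, 15]
  [6] addr=0x31 blk=3 s=1: VC-HIT | VC [7, 9, 15]
  [7] addr=0x3b blk=3 s=1: L1-HIT | VC [7, 9, 15]
  [8] addr=0x71 blk=7 s=1: VC-HIT | VC [3, 9, 15]
  [9] addr=0x37 blk=3 s=1: VC-HIT | VC [7, 9, 15]
  [10] addr=0x79 blk=7 s=1: VC-HIT | VC [3, 9, 15]
  [11] addr=0x36 blk=3 s=1: VC-HIT | VC [7, 9, 15]
  [12] addr=0x3f blk=3 s=1: L1-HIT | VC [7, 9, 15]
  [13] addr=0x7a blk=7 s=1: VC-HIT | VC [3, 9, 15]
  [14] addr=0x7e blk=7 s=1: L1-HIT | VC [3, 9, 15]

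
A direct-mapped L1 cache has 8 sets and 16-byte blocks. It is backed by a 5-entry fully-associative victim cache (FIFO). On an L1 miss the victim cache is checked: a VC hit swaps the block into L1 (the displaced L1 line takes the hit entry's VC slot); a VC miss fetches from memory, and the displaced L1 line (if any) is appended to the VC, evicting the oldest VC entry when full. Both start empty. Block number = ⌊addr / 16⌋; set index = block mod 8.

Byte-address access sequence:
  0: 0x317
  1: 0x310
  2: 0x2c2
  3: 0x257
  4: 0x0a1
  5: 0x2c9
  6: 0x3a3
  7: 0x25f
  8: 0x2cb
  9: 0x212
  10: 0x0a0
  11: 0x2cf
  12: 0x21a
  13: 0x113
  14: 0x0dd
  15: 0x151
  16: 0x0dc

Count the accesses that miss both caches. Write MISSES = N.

MISSES = 9

0: 0x317 (blk 49, set 1) → MISS  vc=[]
1: 0x310 (blk 49, set 1) → L1-HIT  vc=[]
2: 0x2c2 (blk 44, set 4) → MISS  vc=[]
3: 0x257 (blk 37, set 5) → MISS  vc=[]
4: 0xa1 (blk 10, set 2) → MISS  vc=[]
5: 0x2c9 (blk 44, set 4) → L1-HIT  vc=[]
6: 0x3a3 (blk 58, set 2) → MISS  vc=[10]
7: 0x25f (blk 37, set 5) → L1-HIT  vc=[10]
8: 0x2cb (blk 44, set 4) → L1-HIT  vc=[10]
9: 0x212 (blk 33, set 1) → MISS  vc=[10, 49]
10: 0xa0 (blk 10, set 2) → VC-HIT  vc=[58, 49]
11: 0x2cf (blk 44, set 4) → L1-HIT  vc=[58, 49]
12: 0x21a (blk 33, set 1) → L1-HIT  vc=[58, 49]
13: 0x113 (blk 17, set 1) → MISS  vc=[58, 49, 33]
14: 0xdd (blk 13, set 5) → MISS  vc=[58, 49, 33, 37]
15: 0x151 (blk 21, set 5) → MISS  vc=[58, 49, 33, 37, 13]
16: 0xdc (blk 13, set 5) → VC-HIT  vc=[58, 49, 33, 37, 21]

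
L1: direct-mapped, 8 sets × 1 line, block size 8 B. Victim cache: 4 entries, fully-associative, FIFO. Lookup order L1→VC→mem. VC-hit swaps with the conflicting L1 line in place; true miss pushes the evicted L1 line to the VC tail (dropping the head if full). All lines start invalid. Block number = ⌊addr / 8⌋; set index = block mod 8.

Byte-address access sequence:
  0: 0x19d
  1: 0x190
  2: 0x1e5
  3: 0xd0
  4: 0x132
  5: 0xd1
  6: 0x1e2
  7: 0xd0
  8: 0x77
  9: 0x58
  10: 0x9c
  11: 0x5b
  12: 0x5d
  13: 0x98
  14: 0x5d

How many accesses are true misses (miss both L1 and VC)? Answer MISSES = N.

MISSES = 8

0: 0x19d (blk 51, set 3) → MISS  vc=[]
1: 0x190 (blk 50, set 2) → MISS  vc=[]
2: 0x1e5 (blk 60, set 4) → MISS  vc=[]
3: 0xd0 (blk 26, set 2) → MISS  vc=[50]
4: 0x132 (blk 38, set 6) → MISS  vc=[50]
5: 0xd1 (blk 26, set 2) → L1-HIT  vc=[50]
6: 0x1e2 (blk 60, set 4) → L1-HIT  vc=[50]
7: 0xd0 (blk 26, set 2) → L1-HIT  vc=[50]
8: 0x77 (blk 14, set 6) → MISS  vc=[50, 38]
9: 0x58 (blk 11, set 3) → MISS  vc=[50, 38, 51]
10: 0x9c (blk 19, set 3) → MISS  vc=[50, 38, 51, 11]
11: 0x5b (blk 11, set 3) → VC-HIT  vc=[50, 38, 51, 19]
12: 0x5d (blk 11, set 3) → L1-HIT  vc=[50, 38, 51, 19]
13: 0x98 (blk 19, set 3) → VC-HIT  vc=[50, 38, 51, 11]
14: 0x5d (blk 11, set 3) → VC-HIT  vc=[50, 38, 51, 19]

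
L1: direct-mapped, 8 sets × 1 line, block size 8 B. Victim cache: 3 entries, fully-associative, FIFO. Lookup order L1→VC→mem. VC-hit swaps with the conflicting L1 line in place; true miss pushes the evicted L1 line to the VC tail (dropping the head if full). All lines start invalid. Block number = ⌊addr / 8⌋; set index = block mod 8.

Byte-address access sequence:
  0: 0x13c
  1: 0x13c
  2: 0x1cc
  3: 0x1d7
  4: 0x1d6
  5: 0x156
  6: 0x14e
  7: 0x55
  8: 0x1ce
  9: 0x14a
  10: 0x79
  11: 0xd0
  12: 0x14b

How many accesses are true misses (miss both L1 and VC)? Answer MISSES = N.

#0 0x13c→b39/s7 MISS; vc=[]
#1 0x13c→b39/s7 L1-HIT; vc=[]
#2 0x1cc→b57/s1 MISS; vc=[]
#3 0x1d7→b58/s2 MISS; vc=[]
#4 0x1d6→b58/s2 L1-HIT; vc=[]
#5 0x156→b42/s2 MISS; vc=[58]
#6 0x14e→b41/s1 MISS; vc=[58,57]
#7 0x55→b10/s2 MISS; vc=[58,57,42]
#8 0x1ce→b57/s1 VC-HIT; vc=[58,41,42]
#9 0x14a→b41/s1 VC-HIT; vc=[58,57,42]
#10 0x79→b15/s7 MISS; vc=[57,42,39]
#11 0xd0→b26/s2 MISS; vc=[42,39,10]
#12 0x14b→b41/s1 L1-HIT; vc=[42,39,10]

MISSES = 8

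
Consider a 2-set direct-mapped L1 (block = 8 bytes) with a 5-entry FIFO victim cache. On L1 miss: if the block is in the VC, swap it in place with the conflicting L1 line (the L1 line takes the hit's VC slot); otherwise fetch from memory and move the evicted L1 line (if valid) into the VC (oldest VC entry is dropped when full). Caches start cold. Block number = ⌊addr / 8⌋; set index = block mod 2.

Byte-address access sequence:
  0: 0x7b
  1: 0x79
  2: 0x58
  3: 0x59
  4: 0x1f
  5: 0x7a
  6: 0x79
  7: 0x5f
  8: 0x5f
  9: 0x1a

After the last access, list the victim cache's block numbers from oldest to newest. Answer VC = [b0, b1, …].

#0 0x7b→b15/s1 MISS; vc=[]
#1 0x79→b15/s1 L1-HIT; vc=[]
#2 0x58→b11/s1 MISS; vc=[15]
#3 0x59→b11/s1 L1-HIT; vc=[15]
#4 0x1f→b3/s1 MISS; vc=[15,11]
#5 0x7a→b15/s1 VC-HIT; vc=[3,11]
#6 0x79→b15/s1 L1-HIT; vc=[3,11]
#7 0x5f→b11/s1 VC-HIT; vc=[3,15]
#8 0x5f→b11/s1 L1-HIT; vc=[3,15]
#9 0x1a→b3/s1 VC-HIT; vc=[11,15]

VC = [11, 15]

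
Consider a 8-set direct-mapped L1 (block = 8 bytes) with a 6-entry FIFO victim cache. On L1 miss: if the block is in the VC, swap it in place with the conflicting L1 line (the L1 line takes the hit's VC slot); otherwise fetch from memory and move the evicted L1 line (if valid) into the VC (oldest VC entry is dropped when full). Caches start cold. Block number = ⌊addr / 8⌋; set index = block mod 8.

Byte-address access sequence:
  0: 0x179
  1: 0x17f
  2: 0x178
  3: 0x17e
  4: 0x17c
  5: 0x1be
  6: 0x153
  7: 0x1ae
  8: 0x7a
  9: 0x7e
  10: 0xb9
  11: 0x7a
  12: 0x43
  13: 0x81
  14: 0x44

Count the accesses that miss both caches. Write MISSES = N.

  [0] addr=0x179 blk=47 s=7: MISS | VC []
  [1] addr=0x17f blk=47 s=7: L1-HIT | VC []
  [2] addr=0x178 blk=47 s=7: L1-HIT | VC []
  [3] addr=0x17e blk=47 s=7: L1-HIT | VC []
  [4] addr=0x17c blk=47 s=7: L1-HIT | VC []
  [5] addr=0x1be blk=55 s=7: MISS | VC [47]
  [6] addr=0x153 blk=42 s=2: MISS | VC [47]
  [7] addr=0x1ae blk=53 s=5: MISS | VC [47]
  [8] addr=0x7a blk=15 s=7: MISS | VC [47, 55]
  [9] addr=0x7e blk=15 s=7: L1-HIT | VC [47, 55]
  [10] addr=0xb9 blk=23 s=7: MISS | VC [47, 55, 15]
  [11] addr=0x7a blk=15 s=7: VC-HIT | VC [47, 55, 23]
  [12] addr=0x43 blk=8 s=0: MISS | VC [47, 55, 23]
  [13] addr=0x81 blk=16 s=0: MISS | VC [47, 55, 23, 8]
  [14] addr=0x44 blk=8 s=0: VC-HIT | VC [47, 55, 23, 16]

MISSES = 8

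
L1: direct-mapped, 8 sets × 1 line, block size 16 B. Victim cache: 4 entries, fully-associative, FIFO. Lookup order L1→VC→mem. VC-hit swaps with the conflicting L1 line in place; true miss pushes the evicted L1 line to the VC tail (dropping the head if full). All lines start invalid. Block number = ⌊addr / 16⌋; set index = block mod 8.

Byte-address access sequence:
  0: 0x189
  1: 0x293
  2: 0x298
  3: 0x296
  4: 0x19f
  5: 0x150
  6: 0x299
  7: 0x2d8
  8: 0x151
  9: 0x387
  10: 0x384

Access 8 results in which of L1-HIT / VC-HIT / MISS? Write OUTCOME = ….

OUTCOME = VC-HIT

0: 0x189 (blk 24, set 0) → MISS  vc=[]
1: 0x293 (blk 41, set 1) → MISS  vc=[]
2: 0x298 (blk 41, set 1) → L1-HIT  vc=[]
3: 0x296 (blk 41, set 1) → L1-HIT  vc=[]
4: 0x19f (blk 25, set 1) → MISS  vc=[41]
5: 0x150 (blk 21, set 5) → MISS  vc=[41]
6: 0x299 (blk 41, set 1) → VC-HIT  vc=[25]
7: 0x2d8 (blk 45, set 5) → MISS  vc=[25, 21]
8: 0x151 (blk 21, set 5) → VC-HIT  vc=[25, 45]
9: 0x387 (blk 56, set 0) → MISS  vc=[25, 45, 24]
10: 0x384 (blk 56, set 0) → L1-HIT  vc=[25, 45, 24]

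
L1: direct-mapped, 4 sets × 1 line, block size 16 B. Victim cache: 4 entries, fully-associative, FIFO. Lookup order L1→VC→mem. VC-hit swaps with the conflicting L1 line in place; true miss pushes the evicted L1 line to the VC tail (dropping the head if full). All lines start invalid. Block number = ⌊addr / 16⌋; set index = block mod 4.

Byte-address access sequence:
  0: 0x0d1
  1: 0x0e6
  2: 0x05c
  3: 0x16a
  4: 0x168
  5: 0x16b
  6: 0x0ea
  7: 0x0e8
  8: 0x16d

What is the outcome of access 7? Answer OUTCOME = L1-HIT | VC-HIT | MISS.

  [0] addr=0xd1 blk=13 s=1: MISS | VC []
  [1] addr=0xe6 blk=14 s=2: MISS | VC []
  [2] addr=0x5c blk=5 s=1: MISS | VC [13]
  [3] addr=0x16a blk=22 s=2: MISS | VC [13, 14]
  [4] addr=0x168 blk=22 s=2: L1-HIT | VC [13, 14]
  [5] addr=0x16b blk=22 s=2: L1-HIT | VC [13, 14]
  [6] addr=0xea blk=14 s=2: VC-HIT | VC [13, 22]
  [7] addr=0xe8 blk=14 s=2: L1-HIT | VC [13, 22]
  [8] addr=0x16d blk=22 s=2: VC-HIT | VC [13, 14]

OUTCOME = L1-HIT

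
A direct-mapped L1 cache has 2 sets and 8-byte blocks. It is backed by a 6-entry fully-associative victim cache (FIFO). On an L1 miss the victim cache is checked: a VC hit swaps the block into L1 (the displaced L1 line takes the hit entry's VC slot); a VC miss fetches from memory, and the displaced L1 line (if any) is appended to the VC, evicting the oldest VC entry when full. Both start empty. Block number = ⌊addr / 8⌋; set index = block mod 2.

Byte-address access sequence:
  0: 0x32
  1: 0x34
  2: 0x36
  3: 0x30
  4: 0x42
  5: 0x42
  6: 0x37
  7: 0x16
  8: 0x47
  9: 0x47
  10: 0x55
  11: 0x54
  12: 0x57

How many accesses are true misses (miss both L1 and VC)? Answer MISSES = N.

#0 0x32→b6/s0 MISS; vc=[]
#1 0x34→b6/s0 L1-HIT; vc=[]
#2 0x36→b6/s0 L1-HIT; vc=[]
#3 0x30→b6/s0 L1-HIT; vc=[]
#4 0x42→b8/s0 MISS; vc=[6]
#5 0x42→b8/s0 L1-HIT; vc=[6]
#6 0x37→b6/s0 VC-HIT; vc=[8]
#7 0x16→b2/s0 MISS; vc=[8,6]
#8 0x47→b8/s0 VC-HIT; vc=[2,6]
#9 0x47→b8/s0 L1-HIT; vc=[2,6]
#10 0x55→b10/s0 MISS; vc=[2,6,8]
#11 0x54→b10/s0 L1-HIT; vc=[2,6,8]
#12 0x57→b10/s0 L1-HIT; vc=[2,6,8]

MISSES = 4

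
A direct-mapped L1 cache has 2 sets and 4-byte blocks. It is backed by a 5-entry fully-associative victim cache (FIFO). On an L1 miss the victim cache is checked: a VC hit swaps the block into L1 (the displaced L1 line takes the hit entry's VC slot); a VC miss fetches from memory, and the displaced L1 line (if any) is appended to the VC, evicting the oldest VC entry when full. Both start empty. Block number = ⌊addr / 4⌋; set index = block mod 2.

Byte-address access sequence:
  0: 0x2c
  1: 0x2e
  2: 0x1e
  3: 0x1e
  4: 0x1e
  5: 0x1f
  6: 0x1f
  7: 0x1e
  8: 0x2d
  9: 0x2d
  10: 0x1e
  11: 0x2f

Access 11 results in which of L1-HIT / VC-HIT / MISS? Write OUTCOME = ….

OUTCOME = VC-HIT

  [0] addr=0x2c blk=11 s=1: MISS | VC []
  [1] addr=0x2e blk=11 s=1: L1-HIT | VC []
  [2] addr=0x1e blk=7 s=1: MISS | VC [11]
  [3] addr=0x1e blk=7 s=1: L1-HIT | VC [11]
  [4] addr=0x1e blk=7 s=1: L1-HIT | VC [11]
  [5] addr=0x1f blk=7 s=1: L1-HIT | VC [11]
  [6] addr=0x1f blk=7 s=1: L1-HIT | VC [11]
  [7] addr=0x1e blk=7 s=1: L1-HIT | VC [11]
  [8] addr=0x2d blk=11 s=1: VC-HIT | VC [7]
  [9] addr=0x2d blk=11 s=1: L1-HIT | VC [7]
  [10] addr=0x1e blk=7 s=1: VC-HIT | VC [11]
  [11] addr=0x2f blk=11 s=1: VC-HIT | VC [7]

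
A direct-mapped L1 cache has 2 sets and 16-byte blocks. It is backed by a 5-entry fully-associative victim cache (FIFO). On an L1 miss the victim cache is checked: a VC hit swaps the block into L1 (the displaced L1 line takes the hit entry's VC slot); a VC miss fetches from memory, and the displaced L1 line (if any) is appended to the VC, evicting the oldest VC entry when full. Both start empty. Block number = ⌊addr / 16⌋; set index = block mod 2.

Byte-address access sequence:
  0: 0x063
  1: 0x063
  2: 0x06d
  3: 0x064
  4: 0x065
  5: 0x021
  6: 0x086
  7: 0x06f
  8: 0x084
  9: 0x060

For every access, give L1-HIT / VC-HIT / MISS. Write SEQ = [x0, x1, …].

0: 0x63 (blk 6, set 0) → MISS  vc=[]
1: 0x63 (blk 6, set 0) → L1-HIT  vc=[]
2: 0x6d (blk 6, set 0) → L1-HIT  vc=[]
3: 0x64 (blk 6, set 0) → L1-HIT  vc=[]
4: 0x65 (blk 6, set 0) → L1-HIT  vc=[]
5: 0x21 (blk 2, set 0) → MISS  vc=[6]
6: 0x86 (blk 8, set 0) → MISS  vc=[6, 2]
7: 0x6f (blk 6, set 0) → VC-HIT  vc=[8, 2]
8: 0x84 (blk 8, set 0) → VC-HIT  vc=[6, 2]
9: 0x60 (blk 6, set 0) → VC-HIT  vc=[8, 2]

SEQ = [MISS, L1-HIT, L1-HIT, L1-HIT, L1-HIT, MISS, MISS, VC-HIT, VC-HIT, VC-HIT]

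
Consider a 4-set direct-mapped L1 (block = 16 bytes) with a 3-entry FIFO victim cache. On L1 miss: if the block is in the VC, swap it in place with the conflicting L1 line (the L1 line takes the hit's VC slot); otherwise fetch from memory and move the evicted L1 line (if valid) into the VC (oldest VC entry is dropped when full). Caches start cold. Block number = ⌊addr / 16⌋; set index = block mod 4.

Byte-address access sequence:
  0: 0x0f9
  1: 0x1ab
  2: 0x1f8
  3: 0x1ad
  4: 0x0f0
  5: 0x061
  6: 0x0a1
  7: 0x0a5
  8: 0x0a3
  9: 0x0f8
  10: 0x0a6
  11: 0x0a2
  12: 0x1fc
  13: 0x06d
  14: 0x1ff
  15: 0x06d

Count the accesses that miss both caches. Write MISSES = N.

0: 0xf9 (blk 15, set 3) → MISS  vc=[]
1: 0x1ab (blk 26, set 2) → MISS  vc=[]
2: 0x1f8 (blk 31, set 3) → MISS  vc=[15]
3: 0x1ad (blk 26, set 2) → L1-HIT  vc=[15]
4: 0xf0 (blk 15, set 3) → VC-HIT  vc=[31]
5: 0x61 (blk 6, set 2) → MISS  vc=[31, 26]
6: 0xa1 (blk 10, set 2) → MISS  vc=[31, 26, 6]
7: 0xa5 (blk 10, set 2) → L1-HIT  vc=[31, 26, 6]
8: 0xa3 (blk 10, set 2) → L1-HIT  vc=[31, 26, 6]
9: 0xf8 (blk 15, set 3) → L1-HIT  vc=[31, 26, 6]
10: 0xa6 (blk 10, set 2) → L1-HIT  vc=[31, 26, 6]
11: 0xa2 (blk 10, set 2) → L1-HIT  vc=[31, 26, 6]
12: 0x1fc (blk 31, set 3) → VC-HIT  vc=[15, 26, 6]
13: 0x6d (blk 6, set 2) → VC-HIT  vc=[15, 26, 10]
14: 0x1ff (blk 31, set 3) → L1-HIT  vc=[15, 26, 10]
15: 0x6d (blk 6, set 2) → L1-HIT  vc=[15, 26, 10]

MISSES = 5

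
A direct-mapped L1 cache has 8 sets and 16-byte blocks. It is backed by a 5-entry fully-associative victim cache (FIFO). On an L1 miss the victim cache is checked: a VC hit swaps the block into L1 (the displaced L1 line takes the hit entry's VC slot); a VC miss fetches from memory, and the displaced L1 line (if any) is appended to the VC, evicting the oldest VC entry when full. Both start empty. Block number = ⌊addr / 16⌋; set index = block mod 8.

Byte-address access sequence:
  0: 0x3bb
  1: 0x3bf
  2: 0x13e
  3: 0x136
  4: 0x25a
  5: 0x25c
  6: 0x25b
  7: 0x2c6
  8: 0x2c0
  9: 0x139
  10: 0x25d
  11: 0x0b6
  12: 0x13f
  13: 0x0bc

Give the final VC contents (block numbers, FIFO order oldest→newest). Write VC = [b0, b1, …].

VC = [59, 19]

  [0] addr=0x3bb blk=59 s=3: MISS | VC []
  [1] addr=0x3bf blk=59 s=3: L1-HIT | VC []
  [2] addr=0x13e blk=19 s=3: MISS | VC [59]
  [3] addr=0x136 blk=19 s=3: L1-HIT | VC [59]
  [4] addr=0x25a blk=37 s=5: MISS | VC [59]
  [5] addr=0x25c blk=37 s=5: L1-HIT | VC [59]
  [6] addr=0x25b blk=37 s=5: L1-HIT | VC [59]
  [7] addr=0x2c6 blk=44 s=4: MISS | VC [59]
  [8] addr=0x2c0 blk=44 s=4: L1-HIT | VC [59]
  [9] addr=0x139 blk=19 s=3: L1-HIT | VC [59]
  [10] addr=0x25d blk=37 s=5: L1-HIT | VC [59]
  [11] addr=0xb6 blk=11 s=3: MISS | VC [59, 19]
  [12] addr=0x13f blk=19 s=3: VC-HIT | VC [59, 11]
  [13] addr=0xbc blk=11 s=3: VC-HIT | VC [59, 19]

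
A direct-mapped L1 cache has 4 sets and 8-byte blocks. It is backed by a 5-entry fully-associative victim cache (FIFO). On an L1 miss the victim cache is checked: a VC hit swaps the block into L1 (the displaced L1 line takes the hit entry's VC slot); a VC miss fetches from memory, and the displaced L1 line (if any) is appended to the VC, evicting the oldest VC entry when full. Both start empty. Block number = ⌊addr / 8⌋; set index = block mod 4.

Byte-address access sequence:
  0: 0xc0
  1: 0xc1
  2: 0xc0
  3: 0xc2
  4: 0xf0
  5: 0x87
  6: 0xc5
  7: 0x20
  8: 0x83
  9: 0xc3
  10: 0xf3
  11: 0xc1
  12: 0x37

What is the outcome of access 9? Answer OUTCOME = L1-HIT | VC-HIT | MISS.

#0 0xc0→b24/s0 MISS; vc=[]
#1 0xc1→b24/s0 L1-HIT; vc=[]
#2 0xc0→b24/s0 L1-HIT; vc=[]
#3 0xc2→b24/s0 L1-HIT; vc=[]
#4 0xf0→b30/s2 MISS; vc=[]
#5 0x87→b16/s0 MISS; vc=[24]
#6 0xc5→b24/s0 VC-HIT; vc=[16]
#7 0x20→b4/s0 MISS; vc=[16,24]
#8 0x83→b16/s0 VC-HIT; vc=[4,24]
#9 0xc3→b24/s0 VC-HIT; vc=[4,16]
#10 0xf3→b30/s2 L1-HIT; vc=[4,16]
#11 0xc1→b24/s0 L1-HIT; vc=[4,16]
#12 0x37→b6/s2 MISS; vc=[4,16,30]

OUTCOME = VC-HIT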